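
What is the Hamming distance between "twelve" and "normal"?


Comparing character by character (same length = 6):
  Pos 0: 't' vs 'n' !=
  Pos 1: 'w' vs 'o' !=
  Pos 2: 'e' vs 'r' !=
  Pos 3: 'l' vs 'm' !=
  Pos 4: 'v' vs 'a' !=
  Pos 5: 'e' vs 'l' !=
Hamming distance = 6


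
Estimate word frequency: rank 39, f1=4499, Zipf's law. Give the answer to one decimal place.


Zipf's law: f(r) = f(1) / r
f(1) = 4499
f(39) = 4499 / 39
= 115.4 occurrences


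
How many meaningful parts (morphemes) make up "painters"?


Word: "painters"
Morphemes: paint / -er / -s
Each morpheme carries meaning
= 3 morphemes


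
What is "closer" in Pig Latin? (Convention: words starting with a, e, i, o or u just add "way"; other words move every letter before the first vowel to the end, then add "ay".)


Word: "closer"
Starts with consonant(s) → move to end, add 'ay'
Consonant cluster: "cl"
Pig Latin = "oserclay"


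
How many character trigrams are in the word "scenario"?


Word: "scenario" (length 8)
Number of 3-grams = length - 3 + 1 = 8 - 3 + 1
= 6


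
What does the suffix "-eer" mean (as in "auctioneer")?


Suffix: -eer
As in: auctioneer -> auction + -eer
Meaning = one who is concerned with


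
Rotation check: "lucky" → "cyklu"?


Word: "lucky", Candidate: "cyklu"
Method: check if candidate is substring of word+word
"luckylucky" contains "cyklu"? No
Is rotation = No


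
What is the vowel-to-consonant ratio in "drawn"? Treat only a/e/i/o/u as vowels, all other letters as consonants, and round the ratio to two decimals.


Word: "drawn"
Vowels (a,e,i,o,u): 1
Consonants: 4
Ratio = 1/4
= 0.25


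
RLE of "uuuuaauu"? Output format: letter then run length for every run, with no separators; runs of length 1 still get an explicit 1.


String: "uuuuaauu"
Scanning for consecutive runs:
  'u' x 4
  'a' x 2
  'u' x 2
RLE = "u4a2u2"


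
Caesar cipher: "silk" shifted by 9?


Word: "silk"
Shift: 9
Each letter → (letter + shift) mod 26:
  's' (18) + 9 = 1 → 'b'
  'i' (8) + 9 = 17 → 'r'
  'l' (11) + 9 = 20 → 'u'
  'k' (10) + 9 = 19 → 't'
Result = "brut"


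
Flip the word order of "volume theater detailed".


Original: "volume theater detailed"
Words (1..n): volume | theater | detailed
Reversed (n..1): detailed | theater | volume
Result = "detailed theater volume"


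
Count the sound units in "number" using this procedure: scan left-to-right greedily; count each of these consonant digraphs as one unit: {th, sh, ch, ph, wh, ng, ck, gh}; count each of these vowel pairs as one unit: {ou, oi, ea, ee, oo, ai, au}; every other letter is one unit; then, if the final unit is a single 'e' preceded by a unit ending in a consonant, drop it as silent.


Word: "number" (6 letters)
Left-to-right scan:
  (1) 'n' (letter)
  (2) 'u' (letter)
  (3) 'm' (letter)
  (4) 'b' (letter)
  (5) 'e' (letter)
  (6) 'r' (letter)
Units from scan: 6
Sound units = 6 units


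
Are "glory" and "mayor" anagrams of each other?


Word 1: "glory" → sorted: glory
Word 2: "mayor" → sorted: amory
Same letters? glory != amory
Anagram = No


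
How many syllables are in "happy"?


Word: "happy"
Syllable breakdown: hap | py
Counting: 2 parts
= 2 syllables


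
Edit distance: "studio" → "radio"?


Word 1: "studio" (length 6)
Word 2: "radio" (length 5)
One optimal edit sequence (insert/delete/substitute each cost 1):
  1. delete 's'  (+1)
  2. substitute 't' -> 'r'  (+1)
  3. substitute 'u' -> 'a'  (+1)
  4. keep 'd'
  5. keep 'i'
  6. keep 'o'
Total edit operations: 3
Edit distance = 3


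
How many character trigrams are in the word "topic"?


Word: "topic" (length 5)
Number of 3-grams = length - 3 + 1 = 5 - 3 + 1
= 3


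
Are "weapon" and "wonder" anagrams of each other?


Word 1: "weapon" → sorted: aenopw
Word 2: "wonder" → sorted: denorw
Same letters? aenopw != denorw
Anagram = No


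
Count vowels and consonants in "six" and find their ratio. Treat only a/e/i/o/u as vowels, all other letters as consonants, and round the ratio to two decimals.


Word: "six"
Vowels (a,e,i,o,u): 1
Consonants: 2
Ratio = 1/2
= 0.50


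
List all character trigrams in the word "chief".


Word: "chief" (length 5)
Number of trigrams = 5 - 3 + 1 = 3
  Position 0: "chi"
  Position 1: "hie"
  Position 2: "ief"
Trigrams = "chi", "hie", "ief"


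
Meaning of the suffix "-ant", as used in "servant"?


Suffix: -ant
Example: servant = serve + -ant, with a spelling change
Meaning = one who / that which


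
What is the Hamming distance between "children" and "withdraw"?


Comparing character by character (same length = 8):
  Pos 0: 'c' vs 'w' !=
  Pos 1: 'h' vs 'i' !=
  Pos 2: 'i' vs 't' !=
  Pos 3: 'l' vs 'h' !=
  Pos 4: 'd' vs 'd' =
  Pos 5: 'r' vs 'r' =
  Pos 6: 'e' vs 'a' !=
  Pos 7: 'n' vs 'w' !=
Hamming distance = 6


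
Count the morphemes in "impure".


Word: "impure"
Morphemes: im- | pure
Each morpheme carries meaning
= 2 morphemes


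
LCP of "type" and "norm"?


Word 1: "type"
Word 2: "norm"
Comparing from start:
  Pos 0: 't' != 'n' (stop)
LCP = "" (length 0)


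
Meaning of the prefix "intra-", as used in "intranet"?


Prefix: intra-
Example: intranet (intra- + net)
Meaning = within


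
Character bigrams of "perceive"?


Word: "perceive" (length 8)
Number of bigrams = 8 - 2 + 1 = 7
  Position 0: "pe"
  Position 1: "er"
  Position 2: "rc"
  Position 3: "ce"
  Position 4: "ei"
  Position 5: "iv"
  Position 6: "ve"
Bigrams = "pe", "er", "rc", "ce", "ei", "iv", "ve"


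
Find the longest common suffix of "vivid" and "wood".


Word 1: "vivid"
Word 2: "wood"
Comparing from end:
  Pos -1: 'd' == 'd'
  Pos -2: 'i' != 'o' (stop)
LCS = "d" (length 1)


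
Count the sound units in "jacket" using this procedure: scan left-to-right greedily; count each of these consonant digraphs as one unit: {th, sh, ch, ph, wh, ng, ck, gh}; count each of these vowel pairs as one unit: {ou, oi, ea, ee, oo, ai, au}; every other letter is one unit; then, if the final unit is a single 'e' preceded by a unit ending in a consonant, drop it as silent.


Word: "jacket" (6 letters)
Left-to-right scan:
  [1] 'j' (letter)
  [2] 'a' (letter)
  [3] 'ck' (digraph)
  [4] 'e' (letter)
  [5] 't' (letter)
Units from scan: 5
Sound units = 5 units


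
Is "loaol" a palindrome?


Word: "loaol"
Reversed: "loaol"
Forward == Backward? loaol == loaol
Palindrome = Yes


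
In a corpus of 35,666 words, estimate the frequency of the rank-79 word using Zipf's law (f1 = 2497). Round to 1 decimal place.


Zipf's law: f(r) = f(1) / r
f(1) = 2497
f(79) = 2497 / 79
= 31.6 occurrences


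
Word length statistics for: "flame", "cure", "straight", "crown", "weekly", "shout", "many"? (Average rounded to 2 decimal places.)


Lengths: "flame"=5, "cure"=4, "straight"=8, "crown"=5, "weekly"=6, "shout"=5, "many"=4
Sum = 37, Count = 7
Average = 37/7 = 5.29
= avg=5.29, min=4, max=8


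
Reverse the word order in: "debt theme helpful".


Original: "debt theme helpful"
Words (1..n): debt | theme | helpful
Reversed (n..1): helpful | theme | debt
Result = "helpful theme debt"


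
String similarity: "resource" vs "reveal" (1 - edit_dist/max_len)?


Word 1: "resource" (length 8)
Word 2: "reveal" (length 6)
One optimal edit sequence:
  1. keep 'r'
  2. keep 'e'
  3. delete 's'  (+1)
  4. delete 'o'  (+1)
  5. substitute 'u' -> 'v'  (+1)
  6. substitute 'r' -> 'e'  (+1)
  7. substitute 'c' -> 'a'  (+1)
  8. substitute 'e' -> 'l'  (+1)
Edit distance = 6
Max length = max(8, 6) = 8
Similarity = 1 - 6/8
= 0.2500


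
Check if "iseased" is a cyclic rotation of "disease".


Word: "disease", Candidate: "iseased"
Method: check if candidate is substring of word+word
"diseasedisease" contains "iseased"? Yes
Is rotation = Yes


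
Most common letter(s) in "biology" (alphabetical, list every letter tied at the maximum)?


Word: "biology"
Letter counts:
  'b': 1
  'g': 1
  'i': 1
  'l': 1
  'o': 2
  'y': 1
Maximum count = 2
Most frequent = 'o' (2 times each)


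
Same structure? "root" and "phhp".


Pattern of "root": [0, 1, 1, 2]
Pattern of "phhp": [0, 1, 1, 0]
Patterns do not match
Same pattern = No


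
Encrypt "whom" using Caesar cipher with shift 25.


Word: "whom"
Shift: 25
Each letter → (letter + shift) mod 26:
  'w' (22) + 25 = 21 → 'v'
  'h' (7) + 25 = 6 → 'g'
  'o' (14) + 25 = 13 → 'n'
  'm' (12) + 25 = 11 → 'l'
Result = "vgnl"


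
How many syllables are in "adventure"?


Word: "adventure"
Syllable breakdown: ad · ven · ture
Counting: 3 parts
= 3 syllables


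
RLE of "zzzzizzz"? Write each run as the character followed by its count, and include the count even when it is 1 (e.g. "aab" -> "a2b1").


String: "zzzzizzz"
Scanning for consecutive runs:
  'z' x 4
  'i' x 1
  'z' x 3
RLE = "z4i1z3"


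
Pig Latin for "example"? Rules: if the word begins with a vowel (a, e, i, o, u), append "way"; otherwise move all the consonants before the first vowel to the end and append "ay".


Word: "example"
Starts with vowel → add 'way'
Pig Latin = "exampleway"


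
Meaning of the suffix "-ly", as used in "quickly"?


Suffix: -ly
Example: quickly (quick + -ly)
Meaning = in a manner


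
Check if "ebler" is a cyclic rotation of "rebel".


Word: "rebel", Candidate: "ebler"
Method: check if candidate is substring of word+word
"rebelrebel" contains "ebler"? No
Is rotation = No


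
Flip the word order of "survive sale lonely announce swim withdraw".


Original: "survive sale lonely announce swim withdraw"
Words (1..n): survive | sale | lonely | announce | swim | withdraw
Reversed (n..1): withdraw | swim | announce | lonely | sale | survive
Result = "withdraw swim announce lonely sale survive"


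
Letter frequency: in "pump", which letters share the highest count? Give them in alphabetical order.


Word: "pump"
Letter counts:
  'm': 1
  'p': 2
  'u': 1
Maximum count = 2
Most frequent = 'p' (2 times each)


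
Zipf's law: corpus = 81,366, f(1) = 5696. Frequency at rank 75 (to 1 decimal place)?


Zipf's law: f(r) = f(1) / r
f(1) = 5696
f(75) = 5696 / 75
= 75.9 occurrences


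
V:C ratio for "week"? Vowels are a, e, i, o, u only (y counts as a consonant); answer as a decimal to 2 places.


Word: "week"
Vowels (a,e,i,o,u): 2
Consonants: 2
Ratio = 2/2
= 1.00


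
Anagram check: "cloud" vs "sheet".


Word 1: "cloud" → sorted: cdlou
Word 2: "sheet" → sorted: eehst
Same letters? cdlou != eehst
Anagram = No


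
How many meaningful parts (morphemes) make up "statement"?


Word: "statement"
Morphemes: state / -ment
Each morpheme carries meaning
= 2 morphemes


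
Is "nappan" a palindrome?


Word: "nappan"
Reversed: "nappan"
Forward == Backward? nappan == nappan
Palindrome = Yes


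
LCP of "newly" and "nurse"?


Word 1: "newly"
Word 2: "nurse"
Comparing from start:
  Pos 0: 'n' == 'n'
  Pos 1: 'e' != 'u' (stop)
LCP = "n" (length 1)


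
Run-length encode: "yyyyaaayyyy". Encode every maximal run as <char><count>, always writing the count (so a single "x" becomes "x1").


String: "yyyyaaayyyy"
Scanning for consecutive runs:
  'y' x 4
  'a' x 3
  'y' x 4
RLE = "y4a3y4"


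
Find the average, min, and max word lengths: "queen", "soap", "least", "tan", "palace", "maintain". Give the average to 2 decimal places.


Lengths: "queen"=5, "soap"=4, "least"=5, "tan"=3, "palace"=6, "maintain"=8
Sum = 31, Count = 6
Average = 31/6 = 5.17
= avg=5.17, min=3, max=8


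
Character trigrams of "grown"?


Word: "grown" (length 5)
Number of trigrams = 5 - 3 + 1 = 3
  Position 0: "gro"
  Position 1: "row"
  Position 2: "own"
Trigrams = "gro", "row", "own"


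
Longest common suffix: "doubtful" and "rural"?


Word 1: "doubtful"
Word 2: "rural"
Comparing from end:
  Pos -1: 'l' == 'l'
  Pos -2: 'u' != 'a' (stop)
LCS = "l" (length 1)


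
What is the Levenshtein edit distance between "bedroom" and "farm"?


Word 1: "bedroom" (length 7)
Word 2: "farm" (length 4)
One optimal edit sequence (insert/delete/substitute each cost 1):
  1. delete 'b'  (+1)
  2. substitute 'e' -> 'f'  (+1)
  3. substitute 'd' -> 'a'  (+1)
  4. keep 'r'
  5. delete 'o'  (+1)
  6. delete 'o'  (+1)
  7. keep 'm'
Total edit operations: 5
Edit distance = 5


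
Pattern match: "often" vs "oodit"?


Pattern of "often": [0, 1, 2, 3, 4]
Pattern of "oodit": [0, 0, 1, 2, 3]
Patterns do not match
Same pattern = No


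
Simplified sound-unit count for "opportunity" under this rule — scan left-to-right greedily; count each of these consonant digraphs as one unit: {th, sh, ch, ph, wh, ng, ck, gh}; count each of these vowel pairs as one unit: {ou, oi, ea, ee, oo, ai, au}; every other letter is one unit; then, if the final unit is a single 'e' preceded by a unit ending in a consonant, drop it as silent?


Word: "opportunity" (11 letters)
Left-to-right scan:
  (1) 'o' (letter)
  (2) 'p' (letter)
  (3) 'p' (letter)
  (4) 'o' (letter)
  (5) 'r' (letter)
  (6) 't' (letter)
  (7) 'u' (letter)
  (8) 'n' (letter)
  (9) 'i' (letter)
  (10) 't' (letter)
  (11) 'y' (letter)
Units from scan: 11
Sound units = 11 units


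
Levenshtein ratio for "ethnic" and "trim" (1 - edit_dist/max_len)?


Word 1: "ethnic" (length 6)
Word 2: "trim" (length 4)
One optimal edit sequence:
  1. delete 'e'  (+1)
  2. keep 't'
  3. delete 'h'  (+1)
  4. substitute 'n' -> 'r'  (+1)
  5. keep 'i'
  6. substitute 'c' -> 'm'  (+1)
Edit distance = 4
Max length = max(6, 4) = 6
Similarity = 1 - 4/6
= 0.3333


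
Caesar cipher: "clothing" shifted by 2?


Word: "clothing"
Shift: 2
Each letter → (letter + shift) mod 26:
  'c' (2) + 2 = 4 → 'e'
  'l' (11) + 2 = 13 → 'n'
  'o' (14) + 2 = 16 → 'q'
  't' (19) + 2 = 21 → 'v'
  'h' (7) + 2 = 9 → 'j'
  'i' (8) + 2 = 10 → 'k'
  'n' (13) + 2 = 15 → 'p'
  'g' (6) + 2 = 8 → 'i'
Result = "enqvjkpi"


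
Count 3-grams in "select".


Word: "select" (length 6)
Number of 3-grams = length - 3 + 1 = 6 - 3 + 1
= 4


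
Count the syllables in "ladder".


Word: "ladder"
Syllable breakdown: lad-der
Counting: 2 parts
= 2 syllables


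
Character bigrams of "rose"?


Word: "rose" (length 4)
Number of bigrams = 4 - 2 + 1 = 3
  Position 0: "ro"
  Position 1: "os"
  Position 2: "se"
Bigrams = "ro", "os", "se"


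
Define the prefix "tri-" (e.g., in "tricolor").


Prefix: tri-
Example: tricolor (tri- + color)
Meaning = three


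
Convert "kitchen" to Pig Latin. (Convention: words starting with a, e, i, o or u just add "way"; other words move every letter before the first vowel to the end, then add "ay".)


Word: "kitchen"
Starts with consonant(s) → move to end, add 'ay'
Consonant cluster: "k"
Pig Latin = "itchenkay"


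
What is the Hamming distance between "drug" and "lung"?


Comparing character by character (same length = 4):
  Pos 0: 'd' vs 'l' !=
  Pos 1: 'r' vs 'u' !=
  Pos 2: 'u' vs 'n' !=
  Pos 3: 'g' vs 'g' =
Hamming distance = 3


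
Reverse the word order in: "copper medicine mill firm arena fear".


Original: "copper medicine mill firm arena fear"
Words (1..n): copper | medicine | mill | firm | arena | fear
Reversed (n..1): fear | arena | firm | mill | medicine | copper
Result = "fear arena firm mill medicine copper"


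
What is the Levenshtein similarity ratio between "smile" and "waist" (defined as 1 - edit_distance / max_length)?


Word 1: "smile" (length 5)
Word 2: "waist" (length 5)
One optimal edit sequence:
  1. substitute 's' -> 'w'  (+1)
  2. substitute 'm' -> 'a'  (+1)
  3. keep 'i'
  4. substitute 'l' -> 's'  (+1)
  5. substitute 'e' -> 't'  (+1)
Edit distance = 4
Max length = max(5, 5) = 5
Similarity = 1 - 4/5
= 0.2000


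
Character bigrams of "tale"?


Word: "tale" (length 4)
Number of bigrams = 4 - 2 + 1 = 3
  Position 0: "ta"
  Position 1: "al"
  Position 2: "le"
Bigrams = "ta", "al", "le"


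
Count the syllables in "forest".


Word: "forest"
Syllable breakdown: for-est
Counting: 2 parts
= 2 syllables


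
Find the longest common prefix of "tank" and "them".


Word 1: "tank"
Word 2: "them"
Comparing from start:
  Pos 0: 't' == 't'
  Pos 1: 'a' != 'h' (stop)
LCP = "t" (length 1)


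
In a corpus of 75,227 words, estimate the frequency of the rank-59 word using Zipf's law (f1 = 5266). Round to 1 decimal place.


Zipf's law: f(r) = f(1) / r
f(1) = 5266
f(59) = 5266 / 59
= 89.3 occurrences


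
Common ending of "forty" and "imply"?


Word 1: "forty"
Word 2: "imply"
Comparing from end:
  Pos -1: 'y' == 'y'
  Pos -2: 't' != 'l' (stop)
LCS = "y" (length 1)


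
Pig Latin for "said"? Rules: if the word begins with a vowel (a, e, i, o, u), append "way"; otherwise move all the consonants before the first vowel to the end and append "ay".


Word: "said"
Starts with consonant(s) → move to end, add 'ay'
Consonant cluster: "s"
Pig Latin = "aidsay"


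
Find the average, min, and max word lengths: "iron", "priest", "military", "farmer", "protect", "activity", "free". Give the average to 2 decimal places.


Lengths: "iron"=4, "priest"=6, "military"=8, "farmer"=6, "protect"=7, "activity"=8, "free"=4
Sum = 43, Count = 7
Average = 43/7 = 6.14
= avg=6.14, min=4, max=8


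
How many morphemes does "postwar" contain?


Word: "postwar"
Morphemes: post- / war
Each morpheme carries meaning
= 2 morphemes


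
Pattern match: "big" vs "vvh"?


Pattern of "big": [0, 1, 2]
Pattern of "vvh": [0, 0, 1]
Patterns do not match
Same pattern = No


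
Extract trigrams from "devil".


Word: "devil" (length 5)
Number of trigrams = 5 - 3 + 1 = 3
  Position 0: "dev"
  Position 1: "evi"
  Position 2: "vil"
Trigrams = "dev", "evi", "vil"


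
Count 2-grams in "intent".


Word: "intent" (length 6)
Number of 2-grams = length - 2 + 1 = 6 - 2 + 1
= 5


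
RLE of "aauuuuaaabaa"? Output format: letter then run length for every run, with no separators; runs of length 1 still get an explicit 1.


String: "aauuuuaaabaa"
Scanning for consecutive runs:
  'a' x 2
  'u' x 4
  'a' x 3
  'b' x 1
  'a' x 2
RLE = "a2u4a3b1a2"


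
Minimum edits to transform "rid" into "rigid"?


Word 1: "rid" (length 3)
Word 2: "rigid" (length 5)
One optimal edit sequence (insert/delete/substitute each cost 1):
  1. keep 'r'
  2. insert 'i'  (+1)
  3. insert 'g'  (+1)
  4. keep 'i'
  5. keep 'd'
Total edit operations: 2
Edit distance = 2


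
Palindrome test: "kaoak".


Word: "kaoak"
Reversed: "kaoak"
Forward == Backward? kaoak == kaoak
Palindrome = Yes


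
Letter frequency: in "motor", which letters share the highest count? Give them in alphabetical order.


Word: "motor"
Letter counts:
  'm': 1
  'o': 2
  'r': 1
  't': 1
Maximum count = 2
Most frequent = 'o' (2 times each)


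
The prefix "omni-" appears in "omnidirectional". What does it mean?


Prefix: omni-
Example: omnidirectional (omni- + directional)
Meaning = all


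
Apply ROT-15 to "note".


Word: "note"
Shift: 15
Each letter → (letter + shift) mod 26:
  'n' (13) + 15 = 2 → 'c'
  'o' (14) + 15 = 3 → 'd'
  't' (19) + 15 = 8 → 'i'
  'e' (4) + 15 = 19 → 't'
Result = "cdit"


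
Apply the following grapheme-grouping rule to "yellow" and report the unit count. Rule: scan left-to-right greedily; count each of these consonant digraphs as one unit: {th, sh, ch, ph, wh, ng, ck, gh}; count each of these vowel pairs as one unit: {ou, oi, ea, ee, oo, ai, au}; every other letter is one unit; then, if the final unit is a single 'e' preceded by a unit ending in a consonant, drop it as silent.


Word: "yellow" (6 letters)
Left-to-right scan:
  (1) 'y' (letter)
  (2) 'e' (letter)
  (3) 'l' (letter)
  (4) 'l' (letter)
  (5) 'o' (letter)
  (6) 'w' (letter)
Units from scan: 6
Sound units = 6 units


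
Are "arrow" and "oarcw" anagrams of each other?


Word 1: "arrow" → sorted: aorrw
Word 2: "oarcw" → sorted: acorw
Same letters? aorrw != acorw
Anagram = No


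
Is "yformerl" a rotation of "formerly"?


Word: "formerly", Candidate: "yformerl"
Method: check if candidate is substring of word+word
"formerlyformerly" contains "yformerl"? Yes
Is rotation = Yes


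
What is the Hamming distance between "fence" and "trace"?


Comparing character by character (same length = 5):
  Pos 0: 'f' vs 't' !=
  Pos 1: 'e' vs 'r' !=
  Pos 2: 'n' vs 'a' !=
  Pos 3: 'c' vs 'c' =
  Pos 4: 'e' vs 'e' =
Hamming distance = 3


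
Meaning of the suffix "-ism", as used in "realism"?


Suffix: -ism
As in: realism -> real + -ism
Meaning = belief / practice


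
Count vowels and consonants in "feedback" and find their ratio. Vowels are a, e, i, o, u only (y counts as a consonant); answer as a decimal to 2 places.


Word: "feedback"
Vowels (a,e,i,o,u): 3
Consonants: 5
Ratio = 3/5
= 0.60


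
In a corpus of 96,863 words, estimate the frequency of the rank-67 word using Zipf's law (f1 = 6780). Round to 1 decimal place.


Zipf's law: f(r) = f(1) / r
f(1) = 6780
f(67) = 6780 / 67
= 101.2 occurrences


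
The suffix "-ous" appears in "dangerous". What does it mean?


Suffix: -ous
As in: dangerous -> danger + -ous
Meaning = having quality of


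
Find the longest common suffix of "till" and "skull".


Word 1: "till"
Word 2: "skull"
Comparing from end:
  Pos -1: 'l' == 'l'
  Pos -2: 'l' == 'l'
  Pos -3: 'i' != 'u' (stop)
LCS = "ll" (length 2)


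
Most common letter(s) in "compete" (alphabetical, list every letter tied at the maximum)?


Word: "compete"
Letter counts:
  'c': 1
  'e': 2
  'm': 1
  'o': 1
  'p': 1
  't': 1
Maximum count = 2
Most frequent = 'e' (2 times each)


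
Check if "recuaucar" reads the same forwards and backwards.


Word: "recuaucar"
Reversed: "racuaucer"
Forward == Backward? recuaucar != racuaucer
Palindrome = No


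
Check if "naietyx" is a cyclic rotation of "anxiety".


Word: "anxiety", Candidate: "naietyx"
Method: check if candidate is substring of word+word
"anxietyanxiety" contains "naietyx"? No
Is rotation = No


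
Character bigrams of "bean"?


Word: "bean" (length 4)
Number of bigrams = 4 - 2 + 1 = 3
  Position 0: "be"
  Position 1: "ea"
  Position 2: "an"
Bigrams = "be", "ea", "an"


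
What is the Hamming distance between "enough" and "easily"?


Comparing character by character (same length = 6):
  Pos 0: 'e' vs 'e' =
  Pos 1: 'n' vs 'a' !=
  Pos 2: 'o' vs 's' !=
  Pos 3: 'u' vs 'i' !=
  Pos 4: 'g' vs 'l' !=
  Pos 5: 'h' vs 'y' !=
Hamming distance = 5


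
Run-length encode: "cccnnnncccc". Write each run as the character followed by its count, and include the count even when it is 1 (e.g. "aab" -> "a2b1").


String: "cccnnnncccc"
Scanning for consecutive runs:
  'c' x 3
  'n' x 4
  'c' x 4
RLE = "c3n4c4"


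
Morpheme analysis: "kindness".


Word: "kindness"
Morphemes: kind | -ness
Each morpheme carries meaning
= 2 morphemes


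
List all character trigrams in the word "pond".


Word: "pond" (length 4)
Number of trigrams = 4 - 3 + 1 = 2
  Position 0: "pon"
  Position 1: "ond"
Trigrams = "pon", "ond"


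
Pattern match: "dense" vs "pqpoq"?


Pattern of "dense": [0, 1, 2, 3, 1]
Pattern of "pqpoq": [0, 1, 0, 2, 1]
Patterns do not match
Same pattern = No


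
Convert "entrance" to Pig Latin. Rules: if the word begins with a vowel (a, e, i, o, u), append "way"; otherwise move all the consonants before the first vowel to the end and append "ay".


Word: "entrance"
Starts with vowel → add 'way'
Pig Latin = "entranceway"


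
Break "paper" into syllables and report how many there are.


Word: "paper"
Syllable breakdown: pa | per
Counting: 2 parts
= 2 syllables


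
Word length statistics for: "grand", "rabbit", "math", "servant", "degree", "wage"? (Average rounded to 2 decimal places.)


Lengths: "grand"=5, "rabbit"=6, "math"=4, "servant"=7, "degree"=6, "wage"=4
Sum = 32, Count = 6
Average = 32/6 = 5.33
= avg=5.33, min=4, max=7


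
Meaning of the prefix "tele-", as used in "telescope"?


Prefix: tele-
Example: telescope (tele- + scope)
Meaning = distant


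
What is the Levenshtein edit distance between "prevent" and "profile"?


Word 1: "prevent" (length 7)
Word 2: "profile" (length 7)
One optimal edit sequence (insert/delete/substitute each cost 1):
  1. keep 'p'
  2. keep 'r'
  3. substitute 'e' -> 'o'  (+1)
  4. substitute 'v' -> 'f'  (+1)
  5. substitute 'e' -> 'i'  (+1)
  6. substitute 'n' -> 'l'  (+1)
  7. substitute 't' -> 'e'  (+1)
Total edit operations: 5
Edit distance = 5


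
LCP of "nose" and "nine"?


Word 1: "nose"
Word 2: "nine"
Comparing from start:
  Pos 0: 'n' == 'n'
  Pos 1: 'o' != 'i' (stop)
LCP = "n" (length 1)


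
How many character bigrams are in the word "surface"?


Word: "surface" (length 7)
Number of 2-grams = length - 2 + 1 = 7 - 2 + 1
= 6


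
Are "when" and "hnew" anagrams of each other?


Word 1: "when" → sorted: ehnw
Word 2: "hnew" → sorted: ehnw
Same letters? ehnw == ehnw
Anagram = Yes


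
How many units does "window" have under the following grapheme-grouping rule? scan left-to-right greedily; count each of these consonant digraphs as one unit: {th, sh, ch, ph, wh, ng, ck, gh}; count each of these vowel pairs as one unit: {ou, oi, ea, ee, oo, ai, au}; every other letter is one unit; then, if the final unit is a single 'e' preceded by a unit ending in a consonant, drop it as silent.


Word: "window" (6 letters)
Left-to-right scan:
  (1) 'w' (letter)
  (2) 'i' (letter)
  (3) 'n' (letter)
  (4) 'd' (letter)
  (5) 'o' (letter)
  (6) 'w' (letter)
Units from scan: 6
Sound units = 6 units


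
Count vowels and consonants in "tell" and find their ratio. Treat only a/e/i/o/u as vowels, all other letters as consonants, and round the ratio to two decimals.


Word: "tell"
Vowels (a,e,i,o,u): 1
Consonants: 3
Ratio = 1/3
= 0.33


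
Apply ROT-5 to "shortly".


Word: "shortly"
Shift: 5
Each letter → (letter + shift) mod 26:
  's' (18) + 5 = 23 → 'x'
  'h' (7) + 5 = 12 → 'm'
  'o' (14) + 5 = 19 → 't'
  'r' (17) + 5 = 22 → 'w'
  't' (19) + 5 = 24 → 'y'
  'l' (11) + 5 = 16 → 'q'
  'y' (24) + 5 = 3 → 'd'
Result = "xmtwyqd"


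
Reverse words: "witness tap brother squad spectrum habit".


Original: "witness tap brother squad spectrum habit"
Words (1..n): witness | tap | brother | squad | spectrum | habit
Reversed (n..1): habit | spectrum | squad | brother | tap | witness
Result = "habit spectrum squad brother tap witness"


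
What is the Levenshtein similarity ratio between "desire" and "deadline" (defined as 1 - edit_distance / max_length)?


Word 1: "desire" (length 6)
Word 2: "deadline" (length 8)
One optimal edit sequence:
  1. keep 'd'
  2. keep 'e'
  3. insert 'a'  (+1)
  4. insert 'd'  (+1)
  5. substitute 's' -> 'l'  (+1)
  6. keep 'i'
  7. substitute 'r' -> 'n'  (+1)
  8. keep 'e'
Edit distance = 4
Max length = max(6, 8) = 8
Similarity = 1 - 4/8
= 0.5000


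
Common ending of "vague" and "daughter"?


Word 1: "vague"
Word 2: "daughter"
Comparing from end:
  Pos -1: 'e' != 'r' (stop)
LCS = "" (length 0)


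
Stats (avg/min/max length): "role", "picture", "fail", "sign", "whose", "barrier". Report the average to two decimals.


Lengths: "role"=4, "picture"=7, "fail"=4, "sign"=4, "whose"=5, "barrier"=7
Sum = 31, Count = 6
Average = 31/6 = 5.17
= avg=5.17, min=4, max=7


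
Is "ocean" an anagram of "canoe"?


Word 1: "canoe" → sorted: aceno
Word 2: "ocean" → sorted: aceno
Same letters? aceno == aceno
Anagram = Yes


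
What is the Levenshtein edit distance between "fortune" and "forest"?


Word 1: "fortune" (length 7)
Word 2: "forest" (length 6)
One optimal edit sequence (insert/delete/substitute each cost 1):
  1. keep 'f'
  2. keep 'o'
  3. keep 'r'
  4. delete 't'  (+1)
  5. substitute 'u' -> 'e'  (+1)
  6. substitute 'n' -> 's'  (+1)
  7. substitute 'e' -> 't'  (+1)
Total edit operations: 4
Edit distance = 4


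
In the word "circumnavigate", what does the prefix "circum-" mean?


Prefix: circum-
As in: circumnavigate -> circum- + navigate
Meaning = around


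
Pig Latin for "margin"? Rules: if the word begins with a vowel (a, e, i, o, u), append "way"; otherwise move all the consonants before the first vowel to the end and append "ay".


Word: "margin"
Starts with consonant(s) → move to end, add 'ay'
Consonant cluster: "m"
Pig Latin = "arginmay"


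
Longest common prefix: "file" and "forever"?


Word 1: "file"
Word 2: "forever"
Comparing from start:
  Pos 0: 'f' == 'f'
  Pos 1: 'i' != 'o' (stop)
LCP = "f" (length 1)


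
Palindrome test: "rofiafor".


Word: "rofiafor"
Reversed: "rofaifor"
Forward == Backward? rofiafor != rofaifor
Palindrome = No


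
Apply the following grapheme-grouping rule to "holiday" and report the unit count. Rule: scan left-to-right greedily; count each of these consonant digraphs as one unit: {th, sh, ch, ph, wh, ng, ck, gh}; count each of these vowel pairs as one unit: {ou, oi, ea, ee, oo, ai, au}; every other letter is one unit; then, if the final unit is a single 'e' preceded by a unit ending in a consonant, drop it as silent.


Word: "holiday" (7 letters)
Left-to-right scan:
  1. 'h' (letter)
  2. 'o' (letter)
  3. 'l' (letter)
  4. 'i' (letter)
  5. 'd' (letter)
  6. 'a' (letter)
  7. 'y' (letter)
Units from scan: 7
Sound units = 7 units


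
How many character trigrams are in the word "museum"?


Word: "museum" (length 6)
Number of 3-grams = length - 3 + 1 = 6 - 3 + 1
= 4


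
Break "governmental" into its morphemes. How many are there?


Word: "governmental"
Morphemes: govern / -ment / -al
Each morpheme carries meaning
= 3 morphemes


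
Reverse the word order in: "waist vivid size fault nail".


Original: "waist vivid size fault nail"
Words (1..n): waist | vivid | size | fault | nail
Reversed (n..1): nail | fault | size | vivid | waist
Result = "nail fault size vivid waist"


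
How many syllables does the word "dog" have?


Word: "dog"
Syllable breakdown: dog
Counting: 1 part
= 1 syllable


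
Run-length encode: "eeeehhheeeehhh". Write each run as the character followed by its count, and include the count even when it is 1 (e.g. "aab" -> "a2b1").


String: "eeeehhheeeehhh"
Scanning for consecutive runs:
  'e' x 4
  'h' x 3
  'e' x 4
  'h' x 3
RLE = "e4h3e4h3"


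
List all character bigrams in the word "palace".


Word: "palace" (length 6)
Number of bigrams = 6 - 2 + 1 = 5
  Position 0: "pa"
  Position 1: "al"
  Position 2: "la"
  Position 3: "ac"
  Position 4: "ce"
Bigrams = "pa", "al", "la", "ac", "ce"


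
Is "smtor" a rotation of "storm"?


Word: "storm", Candidate: "smtor"
Method: check if candidate is substring of word+word
"stormstorm" contains "smtor"? No
Is rotation = No


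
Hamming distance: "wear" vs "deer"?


Comparing character by character (same length = 4):
  Pos 0: 'w' vs 'd' !=
  Pos 1: 'e' vs 'e' =
  Pos 2: 'a' vs 'e' !=
  Pos 3: 'r' vs 'r' =
Hamming distance = 2


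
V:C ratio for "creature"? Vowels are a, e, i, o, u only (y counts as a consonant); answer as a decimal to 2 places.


Word: "creature"
Vowels (a,e,i,o,u): 4
Consonants: 4
Ratio = 4/4
= 1.00


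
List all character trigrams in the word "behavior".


Word: "behavior" (length 8)
Number of trigrams = 8 - 3 + 1 = 6
  Position 0: "beh"
  Position 1: "eha"
  Position 2: "hav"
  Position 3: "avi"
  Position 4: "vio"
  Position 5: "ior"
Trigrams = "beh", "eha", "hav", "avi", "vio", "ior"


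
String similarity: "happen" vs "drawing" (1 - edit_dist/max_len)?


Word 1: "happen" (length 6)
Word 2: "drawing" (length 7)
One optimal edit sequence:
  1. insert 'd'  (+1)
  2. substitute 'h' -> 'r'  (+1)
  3. keep 'a'
  4. substitute 'p' -> 'w'  (+1)
  5. substitute 'p' -> 'i'  (+1)
  6. substitute 'e' -> 'n'  (+1)
  7. substitute 'n' -> 'g'  (+1)
Edit distance = 6
Max length = max(6, 7) = 7
Similarity = 1 - 6/7
= 0.1429


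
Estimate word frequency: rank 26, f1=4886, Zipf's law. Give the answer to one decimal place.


Zipf's law: f(r) = f(1) / r
f(1) = 4886
f(26) = 4886 / 26
= 187.9 occurrences


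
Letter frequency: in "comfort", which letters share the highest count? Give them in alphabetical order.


Word: "comfort"
Letter counts:
  'c': 1
  'f': 1
  'm': 1
  'o': 2
  'r': 1
  't': 1
Maximum count = 2
Most frequent = 'o' (2 times each)


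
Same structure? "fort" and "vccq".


Pattern of "fort": [0, 1, 2, 3]
Pattern of "vccq": [0, 1, 1, 2]
Patterns do not match
Same pattern = No


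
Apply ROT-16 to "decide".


Word: "decide"
Shift: 16
Each letter → (letter + shift) mod 26:
  'd' (3) + 16 = 19 → 't'
  'e' (4) + 16 = 20 → 'u'
  'c' (2) + 16 = 18 → 's'
  'i' (8) + 16 = 24 → 'y'
  'd' (3) + 16 = 19 → 't'
  'e' (4) + 16 = 20 → 'u'
Result = "tusytu"


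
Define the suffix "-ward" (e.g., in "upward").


Suffix: -ward
Example: upward (up + -ward)
Meaning = in the direction of


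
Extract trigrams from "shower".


Word: "shower" (length 6)
Number of trigrams = 6 - 3 + 1 = 4
  Position 0: "sho"
  Position 1: "how"
  Position 2: "owe"
  Position 3: "wer"
Trigrams = "sho", "how", "owe", "wer"


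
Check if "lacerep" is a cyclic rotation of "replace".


Word: "replace", Candidate: "lacerep"
Method: check if candidate is substring of word+word
"replacereplace" contains "lacerep"? Yes
Is rotation = Yes


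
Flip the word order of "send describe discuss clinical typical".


Original: "send describe discuss clinical typical"
Words (1..n): send | describe | discuss | clinical | typical
Reversed (n..1): typical | clinical | discuss | describe | send
Result = "typical clinical discuss describe send"


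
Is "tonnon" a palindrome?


Word: "tonnon"
Reversed: "nonnot"
Forward == Backward? tonnon != nonnot
Palindrome = No


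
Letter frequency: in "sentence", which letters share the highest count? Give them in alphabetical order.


Word: "sentence"
Letter counts:
  'c': 1
  'e': 3
  'n': 2
  's': 1
  't': 1
Maximum count = 3
Most frequent = 'e' (3 times each)


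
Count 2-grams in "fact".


Word: "fact" (length 4)
Number of 2-grams = length - 2 + 1 = 4 - 2 + 1
= 3


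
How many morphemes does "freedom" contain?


Word: "freedom"
Morphemes: free | -dom
Each morpheme carries meaning
= 2 morphemes


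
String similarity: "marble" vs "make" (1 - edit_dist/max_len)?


Word 1: "marble" (length 6)
Word 2: "make" (length 4)
One optimal edit sequence:
  1. keep 'm'
  2. keep 'a'
  3. delete 'r'  (+1)
  4. delete 'b'  (+1)
  5. substitute 'l' -> 'k'  (+1)
  6. keep 'e'
Edit distance = 3
Max length = max(6, 4) = 6
Similarity = 1 - 3/6
= 0.5000


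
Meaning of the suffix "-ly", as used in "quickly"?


Suffix: -ly
As in: quickly -> quick + -ly
Meaning = in a manner


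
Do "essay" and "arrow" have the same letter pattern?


Pattern of "essay": [0, 1, 1, 2, 3]
Pattern of "arrow": [0, 1, 1, 2, 3]
Patterns match
Same pattern = Yes


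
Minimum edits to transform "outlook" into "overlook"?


Word 1: "outlook" (length 7)
Word 2: "overlook" (length 8)
One optimal edit sequence (insert/delete/substitute each cost 1):
  1. keep 'o'
  2. insert 'v'  (+1)
  3. substitute 'u' -> 'e'  (+1)
  4. substitute 't' -> 'r'  (+1)
  5. keep 'l'
  6. keep 'o'
  7. keep 'o'
  8. keep 'k'
Total edit operations: 3
Edit distance = 3


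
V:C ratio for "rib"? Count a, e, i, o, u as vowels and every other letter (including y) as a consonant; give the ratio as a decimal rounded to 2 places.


Word: "rib"
Vowels (a,e,i,o,u): 1
Consonants: 2
Ratio = 1/2
= 0.50


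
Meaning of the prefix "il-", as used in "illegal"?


Prefix: il-
Example: illegal (il- + legal)
Meaning = not


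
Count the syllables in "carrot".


Word: "carrot"
Syllable breakdown: car-rot
Counting: 2 parts
= 2 syllables


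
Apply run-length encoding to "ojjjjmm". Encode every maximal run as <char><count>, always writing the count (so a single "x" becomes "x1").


String: "ojjjjmm"
Scanning for consecutive runs:
  'o' x 1
  'j' x 4
  'm' x 2
RLE = "o1j4m2"


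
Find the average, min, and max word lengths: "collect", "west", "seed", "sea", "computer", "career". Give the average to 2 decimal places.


Lengths: "collect"=7, "west"=4, "seed"=4, "sea"=3, "computer"=8, "career"=6
Sum = 32, Count = 6
Average = 32/6 = 5.33
= avg=5.33, min=3, max=8


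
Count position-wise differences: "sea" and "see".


Comparing character by character (same length = 3):
  Pos 0: 's' vs 's' =
  Pos 1: 'e' vs 'e' =
  Pos 2: 'a' vs 'e' !=
Hamming distance = 1


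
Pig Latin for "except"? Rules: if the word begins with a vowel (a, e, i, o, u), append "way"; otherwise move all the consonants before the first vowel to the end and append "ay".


Word: "except"
Starts with vowel → add 'way'
Pig Latin = "exceptway"


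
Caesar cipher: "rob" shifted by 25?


Word: "rob"
Shift: 25
Each letter → (letter + shift) mod 26:
  'r' (17) + 25 = 16 → 'q'
  'o' (14) + 25 = 13 → 'n'
  'b' (1) + 25 = 0 → 'a'
Result = "qna"


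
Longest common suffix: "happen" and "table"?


Word 1: "happen"
Word 2: "table"
Comparing from end:
  Pos -1: 'n' != 'e' (stop)
LCS = "" (length 0)


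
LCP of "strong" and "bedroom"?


Word 1: "strong"
Word 2: "bedroom"
Comparing from start:
  Pos 0: 's' != 'b' (stop)
LCP = "" (length 0)


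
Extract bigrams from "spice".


Word: "spice" (length 5)
Number of bigrams = 5 - 2 + 1 = 4
  Position 0: "sp"
  Position 1: "pi"
  Position 2: "ic"
  Position 3: "ce"
Bigrams = "sp", "pi", "ic", "ce"


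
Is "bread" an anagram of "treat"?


Word 1: "treat" → sorted: aertt
Word 2: "bread" → sorted: abder
Same letters? aertt != abder
Anagram = No


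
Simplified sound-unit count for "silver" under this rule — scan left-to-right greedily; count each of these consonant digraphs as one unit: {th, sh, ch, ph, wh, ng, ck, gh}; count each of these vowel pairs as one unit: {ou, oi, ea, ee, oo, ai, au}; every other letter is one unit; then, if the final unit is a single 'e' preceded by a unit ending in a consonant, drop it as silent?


Word: "silver" (6 letters)
Left-to-right scan:
  [1] 's' (letter)
  [2] 'i' (letter)
  [3] 'l' (letter)
  [4] 'v' (letter)
  [5] 'e' (letter)
  [6] 'r' (letter)
Units from scan: 6
Sound units = 6 units


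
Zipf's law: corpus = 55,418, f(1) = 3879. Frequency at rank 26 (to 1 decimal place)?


Zipf's law: f(r) = f(1) / r
f(1) = 3879
f(26) = 3879 / 26
= 149.2 occurrences


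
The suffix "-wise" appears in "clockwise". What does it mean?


Suffix: -wise
Example: clockwise (clock + -wise)
Meaning = in the manner of


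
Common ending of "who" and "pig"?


Word 1: "who"
Word 2: "pig"
Comparing from end:
  Pos -1: 'o' != 'g' (stop)
LCS = "" (length 0)


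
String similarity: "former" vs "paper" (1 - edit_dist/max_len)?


Word 1: "former" (length 6)
Word 2: "paper" (length 5)
One optimal edit sequence:
  1. delete 'f'  (+1)
  2. substitute 'o' -> 'p'  (+1)
  3. substitute 'r' -> 'a'  (+1)
  4. substitute 'm' -> 'p'  (+1)
  5. keep 'e'
  6. keep 'r'
Edit distance = 4
Max length = max(6, 5) = 6
Similarity = 1 - 4/6
= 0.3333


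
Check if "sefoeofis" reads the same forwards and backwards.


Word: "sefoeofis"
Reversed: "sifoeofes"
Forward == Backward? sefoeofis != sifoeofes
Palindrome = No


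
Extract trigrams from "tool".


Word: "tool" (length 4)
Number of trigrams = 4 - 3 + 1 = 2
  Position 0: "too"
  Position 1: "ool"
Trigrams = "too", "ool"


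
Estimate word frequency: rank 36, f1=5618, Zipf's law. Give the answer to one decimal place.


Zipf's law: f(r) = f(1) / r
f(1) = 5618
f(36) = 5618 / 36
= 156.1 occurrences


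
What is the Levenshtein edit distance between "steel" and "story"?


Word 1: "steel" (length 5)
Word 2: "story" (length 5)
One optimal edit sequence (insert/delete/substitute each cost 1):
  1. keep 's'
  2. keep 't'
  3. substitute 'e' -> 'o'  (+1)
  4. substitute 'e' -> 'r'  (+1)
  5. substitute 'l' -> 'y'  (+1)
Total edit operations: 3
Edit distance = 3
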